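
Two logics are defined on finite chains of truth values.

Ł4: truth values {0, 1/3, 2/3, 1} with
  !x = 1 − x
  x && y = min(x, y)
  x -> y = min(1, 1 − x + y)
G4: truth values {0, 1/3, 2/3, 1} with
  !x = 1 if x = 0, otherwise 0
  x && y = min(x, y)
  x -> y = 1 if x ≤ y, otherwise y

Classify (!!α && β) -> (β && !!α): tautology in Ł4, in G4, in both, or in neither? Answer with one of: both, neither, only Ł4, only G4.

In Ł4: every assignment gives 1 — tautology.
In G4: every assignment gives 1 — tautology.

both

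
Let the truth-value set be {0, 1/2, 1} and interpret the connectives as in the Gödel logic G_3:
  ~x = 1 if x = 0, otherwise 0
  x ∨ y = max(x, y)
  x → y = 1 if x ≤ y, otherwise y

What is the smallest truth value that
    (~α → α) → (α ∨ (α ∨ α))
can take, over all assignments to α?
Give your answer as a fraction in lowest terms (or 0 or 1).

1/2

Take α = 1/2:
~α = ~1/2 = 0
~α → α = 0 → 1/2 = 1
α ∨ α = 1/2 ∨ 1/2 = 1/2
α ∨ (α ∨ α) = 1/2 ∨ 1/2 = 1/2
(~α → α) → (α ∨ (α ∨ α)) = 1 → 1/2 = 1/2
No assignment yields a value below 1/2, so this is the minimum.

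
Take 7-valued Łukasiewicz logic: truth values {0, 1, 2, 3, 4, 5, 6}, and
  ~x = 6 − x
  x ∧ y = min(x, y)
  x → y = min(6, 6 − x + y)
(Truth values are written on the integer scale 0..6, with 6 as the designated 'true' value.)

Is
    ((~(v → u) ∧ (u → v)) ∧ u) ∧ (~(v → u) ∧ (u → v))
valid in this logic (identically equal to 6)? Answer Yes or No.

Counterexample: take u = 0, v = 0.
v → u = 0 → 0 = 6
~(v → u) = ~6 = 0
u → v = 0 → 0 = 6
~(v → u) ∧ (u → v) = 0 ∧ 6 = 0
(~(v → u) ∧ (u → v)) ∧ u = 0 ∧ 0 = 0
((~(v → u) ∧ (u → v)) ∧ u) ∧ (~(v → u) ∧ (u → v)) = 0 ∧ 0 = 0
This gives 0 ≠ 6.

No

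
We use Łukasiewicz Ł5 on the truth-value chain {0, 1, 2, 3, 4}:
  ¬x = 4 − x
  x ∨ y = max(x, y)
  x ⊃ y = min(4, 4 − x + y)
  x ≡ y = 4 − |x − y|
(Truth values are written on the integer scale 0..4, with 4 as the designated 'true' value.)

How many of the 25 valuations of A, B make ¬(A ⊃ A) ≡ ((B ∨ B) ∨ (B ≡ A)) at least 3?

value 4: 1 assignment (counts)
value 3: 2 assignments (counts)
value 2: 4 assignments
value 1: 9 assignments
value 0: 9 assignments
So 3 of the 25 assignments meet the threshold.

3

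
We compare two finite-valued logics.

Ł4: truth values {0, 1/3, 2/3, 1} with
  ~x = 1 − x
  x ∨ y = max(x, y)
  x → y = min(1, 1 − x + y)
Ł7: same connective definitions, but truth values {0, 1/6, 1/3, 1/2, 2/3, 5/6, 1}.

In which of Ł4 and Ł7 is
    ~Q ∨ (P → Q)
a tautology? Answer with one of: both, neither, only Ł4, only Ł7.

In Ł4: at P = 2/3, Q = 1/3 the value is 2/3 — not a tautology.
In Ł7: at P = 1/3, Q = 1/6 the value is 5/6 — not a tautology.

neither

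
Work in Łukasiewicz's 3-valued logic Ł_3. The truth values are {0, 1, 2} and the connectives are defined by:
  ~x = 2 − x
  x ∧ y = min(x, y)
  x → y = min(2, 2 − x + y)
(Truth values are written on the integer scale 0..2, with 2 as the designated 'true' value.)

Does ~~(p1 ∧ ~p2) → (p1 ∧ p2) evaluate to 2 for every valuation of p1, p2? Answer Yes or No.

Counterexample: take p1 = 1, p2 = 0.
~p2 = ~0 = 2
p1 ∧ ~p2 = 1 ∧ 2 = 1
~(p1 ∧ ~p2) = ~1 = 1
~~(p1 ∧ ~p2) = ~1 = 1
p1 ∧ p2 = 1 ∧ 0 = 0
~~(p1 ∧ ~p2) → (p1 ∧ p2) = 1 → 0 = 1
This gives 1 ≠ 2.

No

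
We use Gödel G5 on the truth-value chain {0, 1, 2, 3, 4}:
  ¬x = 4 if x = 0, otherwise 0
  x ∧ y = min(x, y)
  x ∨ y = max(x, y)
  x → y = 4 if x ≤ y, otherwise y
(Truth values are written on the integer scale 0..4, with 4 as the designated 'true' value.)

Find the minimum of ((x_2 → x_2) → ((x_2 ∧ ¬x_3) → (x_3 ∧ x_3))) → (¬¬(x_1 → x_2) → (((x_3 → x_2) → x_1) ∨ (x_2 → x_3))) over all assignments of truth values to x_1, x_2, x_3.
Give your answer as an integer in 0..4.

1

Take x_1 = 0, x_2 = 2, x_3 = 1:
x_2 → x_2 = 2 → 2 = 4
¬x_3 = ¬1 = 0
x_2 ∧ ¬x_3 = 2 ∧ 0 = 0
x_3 ∧ x_3 = 1 ∧ 1 = 1
(x_2 ∧ ¬x_3) → (x_3 ∧ x_3) = 0 → 1 = 4
(x_2 → x_2) → ((x_2 ∧ ¬x_3) → (x_3 ∧ x_3)) = 4 → 4 = 4
x_1 → x_2 = 0 → 2 = 4
¬(x_1 → x_2) = ¬4 = 0
¬¬(x_1 → x_2) = ¬0 = 4
x_3 → x_2 = 1 → 2 = 4
(x_3 → x_2) → x_1 = 4 → 0 = 0
x_2 → x_3 = 2 → 1 = 1
((x_3 → x_2) → x_1) ∨ (x_2 → x_3) = 0 ∨ 1 = 1
¬¬(x_1 → x_2) → (((x_3 → x_2) → x_1) ∨ (x_2 → x_3)) = 4 → 1 = 1
((x_2 → x_2) → ((x_2 ∧ ¬x_3) → (x_3 ∧ x_3))) → (¬¬(x_1 → x_2) → (((x_3 → x_2) → x_1) ∨ (x_2 → x_3))) = 4 → 1 = 1
No assignment yields a value below 1, so this is the minimum.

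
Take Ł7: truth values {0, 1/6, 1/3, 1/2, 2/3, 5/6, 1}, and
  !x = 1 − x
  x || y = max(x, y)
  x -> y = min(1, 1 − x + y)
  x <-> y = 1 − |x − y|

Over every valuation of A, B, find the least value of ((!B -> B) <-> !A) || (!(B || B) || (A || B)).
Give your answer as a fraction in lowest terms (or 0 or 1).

Take A = 1/2, B = 1/2:
!B = !1/2 = 1/2
!B -> B = 1/2 -> 1/2 = 1
!A = !1/2 = 1/2
(!B -> B) <-> !A = 1 <-> 1/2 = 1/2
B || B = 1/2 || 1/2 = 1/2
!(B || B) = !1/2 = 1/2
A || B = 1/2 || 1/2 = 1/2
!(B || B) || (A || B) = 1/2 || 1/2 = 1/2
((!B -> B) <-> !A) || (!(B || B) || (A || B)) = 1/2 || 1/2 = 1/2
No assignment yields a value below 1/2, so this is the minimum.

1/2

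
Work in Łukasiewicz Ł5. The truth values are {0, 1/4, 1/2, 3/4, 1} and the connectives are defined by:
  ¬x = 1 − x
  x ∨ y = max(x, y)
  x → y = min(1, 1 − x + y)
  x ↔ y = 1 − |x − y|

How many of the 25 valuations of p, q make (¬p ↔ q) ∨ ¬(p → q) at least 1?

5

value 1: 5 assignments (counts)
value 3/4: 8 assignments
value 1/2: 6 assignments
value 1/4: 4 assignments
value 0: 2 assignments
So 5 of the 25 assignments meet the threshold.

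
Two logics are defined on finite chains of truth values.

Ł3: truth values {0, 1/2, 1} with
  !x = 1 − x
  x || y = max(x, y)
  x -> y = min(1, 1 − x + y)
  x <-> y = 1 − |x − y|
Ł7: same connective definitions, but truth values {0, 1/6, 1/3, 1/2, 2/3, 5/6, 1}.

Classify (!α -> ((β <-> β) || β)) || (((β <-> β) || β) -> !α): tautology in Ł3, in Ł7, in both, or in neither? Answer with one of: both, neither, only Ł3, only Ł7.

both

In Ł3: every assignment gives 1 — tautology.
In Ł7: every assignment gives 1 — tautology.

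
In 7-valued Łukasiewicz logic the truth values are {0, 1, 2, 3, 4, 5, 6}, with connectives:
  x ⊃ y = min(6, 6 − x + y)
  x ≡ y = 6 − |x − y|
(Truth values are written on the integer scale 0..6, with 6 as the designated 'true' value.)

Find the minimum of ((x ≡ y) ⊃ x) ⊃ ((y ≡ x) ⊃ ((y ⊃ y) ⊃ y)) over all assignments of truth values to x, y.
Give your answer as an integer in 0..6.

3

Take x = 3, y = 0:
x ≡ y = 3 ≡ 0 = 3
(x ≡ y) ⊃ x = 3 ⊃ 3 = 6
y ≡ x = 0 ≡ 3 = 3
y ⊃ y = 0 ⊃ 0 = 6
(y ⊃ y) ⊃ y = 6 ⊃ 0 = 0
(y ≡ x) ⊃ ((y ⊃ y) ⊃ y) = 3 ⊃ 0 = 3
((x ≡ y) ⊃ x) ⊃ ((y ≡ x) ⊃ ((y ⊃ y) ⊃ y)) = 6 ⊃ 3 = 3
No assignment yields a value below 3, so this is the minimum.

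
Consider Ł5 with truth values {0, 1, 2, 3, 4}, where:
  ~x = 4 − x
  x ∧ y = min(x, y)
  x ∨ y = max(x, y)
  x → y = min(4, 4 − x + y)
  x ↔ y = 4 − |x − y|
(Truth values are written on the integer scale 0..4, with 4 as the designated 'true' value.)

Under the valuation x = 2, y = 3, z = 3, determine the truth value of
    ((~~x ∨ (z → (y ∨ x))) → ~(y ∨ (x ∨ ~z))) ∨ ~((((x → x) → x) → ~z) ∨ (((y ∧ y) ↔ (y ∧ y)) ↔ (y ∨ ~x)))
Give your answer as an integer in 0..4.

~x = ~2 = 2
~~x = ~2 = 2
y ∨ x = 3 ∨ 2 = 3
z → (y ∨ x) = 3 → 3 = 4
~~x ∨ (z → (y ∨ x)) = 2 ∨ 4 = 4
~z = ~3 = 1
x ∨ ~z = 2 ∨ 1 = 2
y ∨ (x ∨ ~z) = 3 ∨ 2 = 3
~(y ∨ (x ∨ ~z)) = ~3 = 1
(~~x ∨ (z → (y ∨ x))) → ~(y ∨ (x ∨ ~z)) = 4 → 1 = 1
x → x = 2 → 2 = 4
(x → x) → x = 4 → 2 = 2
~z = ~3 = 1
((x → x) → x) → ~z = 2 → 1 = 3
y ∧ y = 3 ∧ 3 = 3
y ∧ y = 3 ∧ 3 = 3
(y ∧ y) ↔ (y ∧ y) = 3 ↔ 3 = 4
~x = ~2 = 2
y ∨ ~x = 3 ∨ 2 = 3
((y ∧ y) ↔ (y ∧ y)) ↔ (y ∨ ~x) = 4 ↔ 3 = 3
(((x → x) → x) → ~z) ∨ (((y ∧ y) ↔ (y ∧ y)) ↔ (y ∨ ~x)) = 3 ∨ 3 = 3
~((((x → x) → x) → ~z) ∨ (((y ∧ y) ↔ (y ∧ y)) ↔ (y ∨ ~x))) = ~3 = 1
((~~x ∨ (z → (y ∨ x))) → ~(y ∨ (x ∨ ~z))) ∨ ~((((x → x) → x) → ~z) ∨ (((y ∧ y) ↔ (y ∧ y)) ↔ (y ∨ ~x))) = 1 ∨ 1 = 1

1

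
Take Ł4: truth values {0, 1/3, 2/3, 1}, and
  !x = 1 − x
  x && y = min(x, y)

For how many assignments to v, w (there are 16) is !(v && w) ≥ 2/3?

12

v = 0, w = 0 ↦ 1  ≥
v = 0, w = 1/3 ↦ 1  ≥
v = 0, w = 2/3 ↦ 1  ≥
v = 0, w = 1 ↦ 1  ≥
v = 1/3, w = 0 ↦ 1  ≥
v = 1/3, w = 1/3 ↦ 2/3  ≥
v = 1/3, w = 2/3 ↦ 2/3  ≥
v = 1/3, w = 1 ↦ 2/3  ≥
v = 2/3, w = 0 ↦ 1  ≥
v = 2/3, w = 1/3 ↦ 2/3  ≥
v = 2/3, w = 2/3 ↦ 1/3  <
v = 2/3, w = 1 ↦ 1/3  <
v = 1, w = 0 ↦ 1  ≥
v = 1, w = 1/3 ↦ 2/3  ≥
v = 1, w = 2/3 ↦ 1/3  <
v = 1, w = 1 ↦ 0  <
So 12 of the 16 assignments meet the threshold.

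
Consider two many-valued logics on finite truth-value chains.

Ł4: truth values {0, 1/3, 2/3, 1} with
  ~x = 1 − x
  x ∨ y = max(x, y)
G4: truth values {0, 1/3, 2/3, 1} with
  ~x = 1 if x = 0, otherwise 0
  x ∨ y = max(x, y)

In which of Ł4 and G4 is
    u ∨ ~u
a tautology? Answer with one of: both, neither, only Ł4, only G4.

In Ł4: at u = 1/3 the value is 2/3 — not a tautology.
In G4: at u = 1/3 the value is 1/3 — not a tautology.

neither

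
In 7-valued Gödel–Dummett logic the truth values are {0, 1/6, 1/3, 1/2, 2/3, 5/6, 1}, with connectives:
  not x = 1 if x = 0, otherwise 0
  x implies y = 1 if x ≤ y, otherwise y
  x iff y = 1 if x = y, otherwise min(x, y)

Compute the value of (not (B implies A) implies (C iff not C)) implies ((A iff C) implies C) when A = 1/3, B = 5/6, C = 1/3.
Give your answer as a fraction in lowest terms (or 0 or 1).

1/3

B implies A = 5/6 implies 1/3 = 1/3
not (B implies A) = not 1/3 = 0
not C = not 1/3 = 0
C iff not C = 1/3 iff 0 = 0
not (B implies A) implies (C iff not C) = 0 implies 0 = 1
A iff C = 1/3 iff 1/3 = 1
(A iff C) implies C = 1 implies 1/3 = 1/3
(not (B implies A) implies (C iff not C)) implies ((A iff C) implies C) = 1 implies 1/3 = 1/3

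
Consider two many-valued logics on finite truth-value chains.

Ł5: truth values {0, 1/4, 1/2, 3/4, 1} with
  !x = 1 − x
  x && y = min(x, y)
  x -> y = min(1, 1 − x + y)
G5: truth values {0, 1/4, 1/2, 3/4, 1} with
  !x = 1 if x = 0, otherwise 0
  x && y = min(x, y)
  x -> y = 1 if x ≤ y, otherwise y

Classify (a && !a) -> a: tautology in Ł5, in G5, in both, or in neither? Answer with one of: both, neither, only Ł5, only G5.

In Ł5: every assignment gives 1 — tautology.
In G5: every assignment gives 1 — tautology.

both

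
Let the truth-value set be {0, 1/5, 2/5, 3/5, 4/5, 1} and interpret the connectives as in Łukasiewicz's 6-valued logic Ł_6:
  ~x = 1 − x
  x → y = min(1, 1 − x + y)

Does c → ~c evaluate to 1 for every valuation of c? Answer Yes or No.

No

Counterexample: take c = 3/5.
~c = ~3/5 = 2/5
c → ~c = 3/5 → 2/5 = 4/5
This gives 4/5 ≠ 1.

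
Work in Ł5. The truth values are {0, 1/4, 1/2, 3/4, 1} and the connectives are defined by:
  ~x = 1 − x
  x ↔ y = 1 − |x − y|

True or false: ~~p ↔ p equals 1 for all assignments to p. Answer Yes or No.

Yes

p = 0 ↦ 1
p = 1/4 ↦ 1
p = 1/2 ↦ 1
p = 3/4 ↦ 1
p = 1 ↦ 1
Every assignment gives a value ≥ 1.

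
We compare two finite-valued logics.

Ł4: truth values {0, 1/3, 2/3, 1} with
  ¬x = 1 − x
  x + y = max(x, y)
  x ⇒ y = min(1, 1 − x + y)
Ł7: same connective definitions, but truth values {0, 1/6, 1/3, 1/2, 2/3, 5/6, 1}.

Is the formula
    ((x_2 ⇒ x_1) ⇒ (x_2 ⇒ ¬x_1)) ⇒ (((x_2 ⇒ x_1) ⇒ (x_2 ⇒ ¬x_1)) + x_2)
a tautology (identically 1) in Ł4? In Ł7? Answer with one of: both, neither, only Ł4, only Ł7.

both

In Ł4: every assignment gives 1 — tautology.
In Ł7: every assignment gives 1 — tautology.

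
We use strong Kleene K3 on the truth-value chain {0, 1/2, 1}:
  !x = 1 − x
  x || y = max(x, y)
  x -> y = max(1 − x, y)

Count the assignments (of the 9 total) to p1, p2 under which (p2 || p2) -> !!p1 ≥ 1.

p1 = 0, p2 = 0 ↦ 1  ≥
p1 = 0, p2 = 1/2 ↦ 1/2  <
p1 = 0, p2 = 1 ↦ 0  <
p1 = 1/2, p2 = 0 ↦ 1  ≥
p1 = 1/2, p2 = 1/2 ↦ 1/2  <
p1 = 1/2, p2 = 1 ↦ 1/2  <
p1 = 1, p2 = 0 ↦ 1  ≥
p1 = 1, p2 = 1/2 ↦ 1  ≥
p1 = 1, p2 = 1 ↦ 1  ≥
So 5 of the 9 assignments meet the threshold.

5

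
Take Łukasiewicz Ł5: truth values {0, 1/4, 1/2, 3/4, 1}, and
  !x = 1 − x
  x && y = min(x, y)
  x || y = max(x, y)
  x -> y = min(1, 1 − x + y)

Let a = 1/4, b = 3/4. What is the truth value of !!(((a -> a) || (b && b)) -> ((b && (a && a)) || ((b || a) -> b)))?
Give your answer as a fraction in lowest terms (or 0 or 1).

1

a -> a = 1/4 -> 1/4 = 1
b && b = 3/4 && 3/4 = 3/4
(a -> a) || (b && b) = 1 || 3/4 = 1
a && a = 1/4 && 1/4 = 1/4
b && (a && a) = 3/4 && 1/4 = 1/4
b || a = 3/4 || 1/4 = 3/4
(b || a) -> b = 3/4 -> 3/4 = 1
(b && (a && a)) || ((b || a) -> b) = 1/4 || 1 = 1
((a -> a) || (b && b)) -> ((b && (a && a)) || ((b || a) -> b)) = 1 -> 1 = 1
!(((a -> a) || (b && b)) -> ((b && (a && a)) || ((b || a) -> b))) = !1 = 0
!!(((a -> a) || (b && b)) -> ((b && (a && a)) || ((b || a) -> b))) = !0 = 1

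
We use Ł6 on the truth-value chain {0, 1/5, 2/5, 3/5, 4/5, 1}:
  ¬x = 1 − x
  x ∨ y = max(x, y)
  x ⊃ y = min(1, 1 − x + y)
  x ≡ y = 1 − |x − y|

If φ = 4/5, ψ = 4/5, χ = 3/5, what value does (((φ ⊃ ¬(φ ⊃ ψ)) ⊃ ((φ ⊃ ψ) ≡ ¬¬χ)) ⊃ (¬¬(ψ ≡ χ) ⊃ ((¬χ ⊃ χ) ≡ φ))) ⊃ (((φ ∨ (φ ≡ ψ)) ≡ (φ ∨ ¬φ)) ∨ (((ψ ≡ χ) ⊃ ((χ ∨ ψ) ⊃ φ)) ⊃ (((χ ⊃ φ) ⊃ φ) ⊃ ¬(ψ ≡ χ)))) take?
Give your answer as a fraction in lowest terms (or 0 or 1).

4/5

φ ⊃ ψ = 4/5 ⊃ 4/5 = 1
¬(φ ⊃ ψ) = ¬1 = 0
φ ⊃ ¬(φ ⊃ ψ) = 4/5 ⊃ 0 = 1/5
φ ⊃ ψ = 4/5 ⊃ 4/5 = 1
¬χ = ¬3/5 = 2/5
¬¬χ = ¬2/5 = 3/5
(φ ⊃ ψ) ≡ ¬¬χ = 1 ≡ 3/5 = 3/5
(φ ⊃ ¬(φ ⊃ ψ)) ⊃ ((φ ⊃ ψ) ≡ ¬¬χ) = 1/5 ⊃ 3/5 = 1
ψ ≡ χ = 4/5 ≡ 3/5 = 4/5
¬(ψ ≡ χ) = ¬4/5 = 1/5
¬¬(ψ ≡ χ) = ¬1/5 = 4/5
¬χ = ¬3/5 = 2/5
¬χ ⊃ χ = 2/5 ⊃ 3/5 = 1
(¬χ ⊃ χ) ≡ φ = 1 ≡ 4/5 = 4/5
¬¬(ψ ≡ χ) ⊃ ((¬χ ⊃ χ) ≡ φ) = 4/5 ⊃ 4/5 = 1
((φ ⊃ ¬(φ ⊃ ψ)) ⊃ ((φ ⊃ ψ) ≡ ¬¬χ)) ⊃ (¬¬(ψ ≡ χ) ⊃ ((¬χ ⊃ χ) ≡ φ)) = 1 ⊃ 1 = 1
φ ≡ ψ = 4/5 ≡ 4/5 = 1
φ ∨ (φ ≡ ψ) = 4/5 ∨ 1 = 1
¬φ = ¬4/5 = 1/5
φ ∨ ¬φ = 4/5 ∨ 1/5 = 4/5
(φ ∨ (φ ≡ ψ)) ≡ (φ ∨ ¬φ) = 1 ≡ 4/5 = 4/5
ψ ≡ χ = 4/5 ≡ 3/5 = 4/5
χ ∨ ψ = 3/5 ∨ 4/5 = 4/5
(χ ∨ ψ) ⊃ φ = 4/5 ⊃ 4/5 = 1
(ψ ≡ χ) ⊃ ((χ ∨ ψ) ⊃ φ) = 4/5 ⊃ 1 = 1
χ ⊃ φ = 3/5 ⊃ 4/5 = 1
(χ ⊃ φ) ⊃ φ = 1 ⊃ 4/5 = 4/5
ψ ≡ χ = 4/5 ≡ 3/5 = 4/5
¬(ψ ≡ χ) = ¬4/5 = 1/5
((χ ⊃ φ) ⊃ φ) ⊃ ¬(ψ ≡ χ) = 4/5 ⊃ 1/5 = 2/5
((ψ ≡ χ) ⊃ ((χ ∨ ψ) ⊃ φ)) ⊃ (((χ ⊃ φ) ⊃ φ) ⊃ ¬(ψ ≡ χ)) = 1 ⊃ 2/5 = 2/5
((φ ∨ (φ ≡ ψ)) ≡ (φ ∨ ¬φ)) ∨ (((ψ ≡ χ) ⊃ ((χ ∨ ψ) ⊃ φ)) ⊃ (((χ ⊃ φ) ⊃ φ) ⊃ ¬(ψ ≡ χ))) = 4/5 ∨ 2/5 = 4/5
(((φ ⊃ ¬(φ ⊃ ψ)) ⊃ ((φ ⊃ ψ) ≡ ¬¬χ)) ⊃ (¬¬(ψ ≡ χ) ⊃ ((¬χ ⊃ χ) ≡ φ))) ⊃ (((φ ∨ (φ ≡ ψ)) ≡ (φ ∨ ¬φ)) ∨ (((ψ ≡ χ) ⊃ ((χ ∨ ψ) ⊃ φ)) ⊃ (((χ ⊃ φ) ⊃ φ) ⊃ ¬(ψ ≡ χ)))) = 1 ⊃ 4/5 = 4/5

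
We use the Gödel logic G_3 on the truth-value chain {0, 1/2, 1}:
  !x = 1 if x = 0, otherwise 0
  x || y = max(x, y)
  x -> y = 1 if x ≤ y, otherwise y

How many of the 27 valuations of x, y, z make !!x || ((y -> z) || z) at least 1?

value 1: 24 assignments (counts)
value 1/2: 1 assignment
value 0: 2 assignments
So 24 of the 27 assignments meet the threshold.

24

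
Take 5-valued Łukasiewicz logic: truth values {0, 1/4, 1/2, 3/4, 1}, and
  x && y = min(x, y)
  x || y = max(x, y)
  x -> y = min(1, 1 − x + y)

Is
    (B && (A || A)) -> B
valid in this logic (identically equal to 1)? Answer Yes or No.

Yes

At A = 3/4, B = 3/4, for instance:
A || A = 3/4 || 3/4 = 3/4
B && (A || A) = 3/4 && 3/4 = 3/4
(B && (A || A)) -> B = 3/4 -> 3/4 = 1
and checking the remaining 24 assignments likewise gives ≥ 1 in every case.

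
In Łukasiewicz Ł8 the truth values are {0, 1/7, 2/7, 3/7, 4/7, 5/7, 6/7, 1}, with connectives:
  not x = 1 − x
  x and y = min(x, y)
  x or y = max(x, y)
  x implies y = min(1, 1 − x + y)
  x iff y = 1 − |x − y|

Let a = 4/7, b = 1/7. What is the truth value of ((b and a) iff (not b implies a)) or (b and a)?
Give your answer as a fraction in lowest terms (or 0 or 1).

b and a = 1/7 and 4/7 = 1/7
not b = not 1/7 = 6/7
not b implies a = 6/7 implies 4/7 = 5/7
(b and a) iff (not b implies a) = 1/7 iff 5/7 = 3/7
b and a = 1/7 and 4/7 = 1/7
((b and a) iff (not b implies a)) or (b and a) = 3/7 or 1/7 = 3/7

3/7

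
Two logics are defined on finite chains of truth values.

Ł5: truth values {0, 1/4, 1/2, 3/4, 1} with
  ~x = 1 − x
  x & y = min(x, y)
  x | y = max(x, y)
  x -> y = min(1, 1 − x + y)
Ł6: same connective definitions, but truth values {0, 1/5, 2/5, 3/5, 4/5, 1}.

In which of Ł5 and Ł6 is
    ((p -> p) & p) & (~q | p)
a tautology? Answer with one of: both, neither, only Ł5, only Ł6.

In Ł5: at p = 0, q = 0 the value is 0 — not a tautology.
In Ł6: at p = 0, q = 0 the value is 0 — not a tautology.

neither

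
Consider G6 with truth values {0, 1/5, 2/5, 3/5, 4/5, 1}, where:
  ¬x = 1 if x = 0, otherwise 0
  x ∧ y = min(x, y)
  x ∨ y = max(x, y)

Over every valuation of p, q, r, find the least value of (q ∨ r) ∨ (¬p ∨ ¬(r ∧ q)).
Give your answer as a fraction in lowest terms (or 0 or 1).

1/5

Take p = 1/5, q = 1/5, r = 1/5:
q ∨ r = 1/5 ∨ 1/5 = 1/5
¬p = ¬1/5 = 0
r ∧ q = 1/5 ∧ 1/5 = 1/5
¬(r ∧ q) = ¬1/5 = 0
¬p ∨ ¬(r ∧ q) = 0 ∨ 0 = 0
(q ∨ r) ∨ (¬p ∨ ¬(r ∧ q)) = 1/5 ∨ 0 = 1/5
No assignment yields a value below 1/5, so this is the minimum.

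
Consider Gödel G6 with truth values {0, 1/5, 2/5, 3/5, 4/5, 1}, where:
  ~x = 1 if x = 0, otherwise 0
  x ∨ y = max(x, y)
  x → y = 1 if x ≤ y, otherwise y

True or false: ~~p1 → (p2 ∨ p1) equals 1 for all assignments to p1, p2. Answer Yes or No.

Counterexample: take p1 = 1/5, p2 = 0.
~p1 = ~1/5 = 0
~~p1 = ~0 = 1
p2 ∨ p1 = 0 ∨ 1/5 = 1/5
~~p1 → (p2 ∨ p1) = 1 → 1/5 = 1/5
This gives 1/5 ≠ 1.

No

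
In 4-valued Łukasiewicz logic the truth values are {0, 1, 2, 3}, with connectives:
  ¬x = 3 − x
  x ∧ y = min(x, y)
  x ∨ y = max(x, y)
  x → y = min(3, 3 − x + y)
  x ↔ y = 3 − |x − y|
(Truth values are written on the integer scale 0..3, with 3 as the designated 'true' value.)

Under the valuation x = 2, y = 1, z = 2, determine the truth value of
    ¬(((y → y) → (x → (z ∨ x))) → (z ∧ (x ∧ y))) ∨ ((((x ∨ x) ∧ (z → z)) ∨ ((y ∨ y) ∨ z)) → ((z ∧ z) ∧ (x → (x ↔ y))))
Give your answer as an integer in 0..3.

3

y → y = 1 → 1 = 3
z ∨ x = 2 ∨ 2 = 2
x → (z ∨ x) = 2 → 2 = 3
(y → y) → (x → (z ∨ x)) = 3 → 3 = 3
x ∧ y = 2 ∧ 1 = 1
z ∧ (x ∧ y) = 2 ∧ 1 = 1
((y → y) → (x → (z ∨ x))) → (z ∧ (x ∧ y)) = 3 → 1 = 1
¬(((y → y) → (x → (z ∨ x))) → (z ∧ (x ∧ y))) = ¬1 = 2
x ∨ x = 2 ∨ 2 = 2
z → z = 2 → 2 = 3
(x ∨ x) ∧ (z → z) = 2 ∧ 3 = 2
y ∨ y = 1 ∨ 1 = 1
(y ∨ y) ∨ z = 1 ∨ 2 = 2
((x ∨ x) ∧ (z → z)) ∨ ((y ∨ y) ∨ z) = 2 ∨ 2 = 2
z ∧ z = 2 ∧ 2 = 2
x ↔ y = 2 ↔ 1 = 2
x → (x ↔ y) = 2 → 2 = 3
(z ∧ z) ∧ (x → (x ↔ y)) = 2 ∧ 3 = 2
(((x ∨ x) ∧ (z → z)) ∨ ((y ∨ y) ∨ z)) → ((z ∧ z) ∧ (x → (x ↔ y))) = 2 → 2 = 3
¬(((y → y) → (x → (z ∨ x))) → (z ∧ (x ∧ y))) ∨ ((((x ∨ x) ∧ (z → z)) ∨ ((y ∨ y) ∨ z)) → ((z ∧ z) ∧ (x → (x ↔ y)))) = 2 ∨ 3 = 3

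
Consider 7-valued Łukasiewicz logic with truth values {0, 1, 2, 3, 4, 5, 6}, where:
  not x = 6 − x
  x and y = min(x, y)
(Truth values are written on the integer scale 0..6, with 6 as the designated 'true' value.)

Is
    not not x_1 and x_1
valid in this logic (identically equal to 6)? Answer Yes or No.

Counterexample: take x_1 = 0.
not x_1 = not 0 = 6
not not x_1 = not 6 = 0
not not x_1 and x_1 = 0 and 0 = 0
This gives 0 ≠ 6.

No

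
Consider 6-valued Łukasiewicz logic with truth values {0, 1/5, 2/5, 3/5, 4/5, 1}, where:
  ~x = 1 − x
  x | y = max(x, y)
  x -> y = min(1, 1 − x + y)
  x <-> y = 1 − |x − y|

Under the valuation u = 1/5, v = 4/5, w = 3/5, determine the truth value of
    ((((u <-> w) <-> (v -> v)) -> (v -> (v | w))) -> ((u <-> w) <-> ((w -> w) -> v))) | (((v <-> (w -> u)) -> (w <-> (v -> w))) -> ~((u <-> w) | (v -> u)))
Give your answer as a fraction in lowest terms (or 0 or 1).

u <-> w = 1/5 <-> 3/5 = 3/5
v -> v = 4/5 -> 4/5 = 1
(u <-> w) <-> (v -> v) = 3/5 <-> 1 = 3/5
v | w = 4/5 | 3/5 = 4/5
v -> (v | w) = 4/5 -> 4/5 = 1
((u <-> w) <-> (v -> v)) -> (v -> (v | w)) = 3/5 -> 1 = 1
u <-> w = 1/5 <-> 3/5 = 3/5
w -> w = 3/5 -> 3/5 = 1
(w -> w) -> v = 1 -> 4/5 = 4/5
(u <-> w) <-> ((w -> w) -> v) = 3/5 <-> 4/5 = 4/5
(((u <-> w) <-> (v -> v)) -> (v -> (v | w))) -> ((u <-> w) <-> ((w -> w) -> v)) = 1 -> 4/5 = 4/5
w -> u = 3/5 -> 1/5 = 3/5
v <-> (w -> u) = 4/5 <-> 3/5 = 4/5
v -> w = 4/5 -> 3/5 = 4/5
w <-> (v -> w) = 3/5 <-> 4/5 = 4/5
(v <-> (w -> u)) -> (w <-> (v -> w)) = 4/5 -> 4/5 = 1
u <-> w = 1/5 <-> 3/5 = 3/5
v -> u = 4/5 -> 1/5 = 2/5
(u <-> w) | (v -> u) = 3/5 | 2/5 = 3/5
~((u <-> w) | (v -> u)) = ~3/5 = 2/5
((v <-> (w -> u)) -> (w <-> (v -> w))) -> ~((u <-> w) | (v -> u)) = 1 -> 2/5 = 2/5
((((u <-> w) <-> (v -> v)) -> (v -> (v | w))) -> ((u <-> w) <-> ((w -> w) -> v))) | (((v <-> (w -> u)) -> (w <-> (v -> w))) -> ~((u <-> w) | (v -> u))) = 4/5 | 2/5 = 4/5

4/5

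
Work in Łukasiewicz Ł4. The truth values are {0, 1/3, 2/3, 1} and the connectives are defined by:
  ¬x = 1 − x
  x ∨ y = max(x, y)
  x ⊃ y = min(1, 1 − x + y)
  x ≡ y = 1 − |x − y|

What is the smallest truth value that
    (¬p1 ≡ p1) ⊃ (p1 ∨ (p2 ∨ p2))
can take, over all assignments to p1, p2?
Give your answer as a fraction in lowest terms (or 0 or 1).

Take p1 = 1/3, p2 = 0:
¬p1 = ¬1/3 = 2/3
¬p1 ≡ p1 = 2/3 ≡ 1/3 = 2/3
p2 ∨ p2 = 0 ∨ 0 = 0
p1 ∨ (p2 ∨ p2) = 1/3 ∨ 0 = 1/3
(¬p1 ≡ p1) ⊃ (p1 ∨ (p2 ∨ p2)) = 2/3 ⊃ 1/3 = 2/3
No assignment yields a value below 2/3, so this is the minimum.

2/3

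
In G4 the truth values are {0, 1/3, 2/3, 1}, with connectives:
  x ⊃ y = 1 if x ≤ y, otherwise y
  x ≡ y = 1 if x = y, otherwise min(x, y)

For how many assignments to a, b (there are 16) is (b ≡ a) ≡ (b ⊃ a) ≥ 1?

10

a = 0, b = 0 ↦ 1  ≥
a = 0, b = 1/3 ↦ 1  ≥
a = 0, b = 2/3 ↦ 1  ≥
a = 0, b = 1 ↦ 1  ≥
a = 1/3, b = 0 ↦ 0  <
a = 1/3, b = 1/3 ↦ 1  ≥
a = 1/3, b = 2/3 ↦ 1  ≥
a = 1/3, b = 1 ↦ 1  ≥
a = 2/3, b = 0 ↦ 0  <
a = 2/3, b = 1/3 ↦ 1/3  <
a = 2/3, b = 2/3 ↦ 1  ≥
a = 2/3, b = 1 ↦ 1  ≥
a = 1, b = 0 ↦ 0  <
a = 1, b = 1/3 ↦ 1/3  <
a = 1, b = 2/3 ↦ 2/3  <
a = 1, b = 1 ↦ 1  ≥
So 10 of the 16 assignments meet the threshold.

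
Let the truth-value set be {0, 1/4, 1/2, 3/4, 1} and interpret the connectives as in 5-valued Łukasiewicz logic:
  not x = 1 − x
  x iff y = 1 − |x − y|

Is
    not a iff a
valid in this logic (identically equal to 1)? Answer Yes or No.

Counterexample: take a = 0.
not a = not 0 = 1
not a iff a = 1 iff 0 = 0
This gives 0 ≠ 1.

No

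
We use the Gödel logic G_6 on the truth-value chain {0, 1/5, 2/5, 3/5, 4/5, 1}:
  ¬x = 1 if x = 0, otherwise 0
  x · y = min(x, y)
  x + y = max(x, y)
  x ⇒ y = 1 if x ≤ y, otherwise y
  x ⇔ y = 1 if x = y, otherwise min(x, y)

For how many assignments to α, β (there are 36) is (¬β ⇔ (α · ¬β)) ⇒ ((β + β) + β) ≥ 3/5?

19

value 1: 7 assignments (counts)
value 4/5: 6 assignments (counts)
value 3/5: 6 assignments (counts)
value 2/5: 6 assignments
value 1/5: 6 assignments
value 0: 5 assignments
So 19 of the 36 assignments meet the threshold.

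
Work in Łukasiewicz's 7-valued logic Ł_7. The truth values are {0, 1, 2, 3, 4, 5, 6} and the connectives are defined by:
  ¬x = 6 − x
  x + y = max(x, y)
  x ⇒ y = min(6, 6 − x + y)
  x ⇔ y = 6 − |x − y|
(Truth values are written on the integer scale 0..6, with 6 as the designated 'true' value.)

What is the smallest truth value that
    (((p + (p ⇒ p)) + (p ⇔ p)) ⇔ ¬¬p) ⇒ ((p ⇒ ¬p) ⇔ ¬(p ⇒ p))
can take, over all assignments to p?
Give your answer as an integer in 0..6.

Take p = 3:
p ⇒ p = 3 ⇒ 3 = 6
p + (p ⇒ p) = 3 + 6 = 6
p ⇔ p = 3 ⇔ 3 = 6
(p + (p ⇒ p)) + (p ⇔ p) = 6 + 6 = 6
¬p = ¬3 = 3
¬¬p = ¬3 = 3
((p + (p ⇒ p)) + (p ⇔ p)) ⇔ ¬¬p = 6 ⇔ 3 = 3
¬p = ¬3 = 3
p ⇒ ¬p = 3 ⇒ 3 = 6
p ⇒ p = 3 ⇒ 3 = 6
¬(p ⇒ p) = ¬6 = 0
(p ⇒ ¬p) ⇔ ¬(p ⇒ p) = 6 ⇔ 0 = 0
(((p + (p ⇒ p)) + (p ⇔ p)) ⇔ ¬¬p) ⇒ ((p ⇒ ¬p) ⇔ ¬(p ⇒ p)) = 3 ⇒ 0 = 3
No assignment yields a value below 3, so this is the minimum.

3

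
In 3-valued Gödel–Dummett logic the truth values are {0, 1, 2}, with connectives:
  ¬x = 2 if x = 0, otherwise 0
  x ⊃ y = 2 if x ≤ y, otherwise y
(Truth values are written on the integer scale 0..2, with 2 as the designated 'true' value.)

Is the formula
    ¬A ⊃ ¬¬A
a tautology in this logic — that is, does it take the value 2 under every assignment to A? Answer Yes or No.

No

Counterexample: take A = 0.
¬A = ¬0 = 2
¬A = ¬0 = 2
¬¬A = ¬2 = 0
¬A ⊃ ¬¬A = 2 ⊃ 0 = 0
This gives 0 ≠ 2.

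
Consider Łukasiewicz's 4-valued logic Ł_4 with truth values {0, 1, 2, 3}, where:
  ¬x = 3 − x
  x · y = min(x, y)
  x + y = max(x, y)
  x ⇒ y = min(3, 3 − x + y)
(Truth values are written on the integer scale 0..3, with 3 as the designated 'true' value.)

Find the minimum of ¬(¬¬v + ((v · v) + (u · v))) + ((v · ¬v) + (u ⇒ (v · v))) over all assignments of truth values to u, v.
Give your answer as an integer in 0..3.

Take u = 2, v = 1:
¬v = ¬1 = 2
¬¬v = ¬2 = 1
v · v = 1 · 1 = 1
u · v = 2 · 1 = 1
(v · v) + (u · v) = 1 + 1 = 1
¬¬v + ((v · v) + (u · v)) = 1 + 1 = 1
¬(¬¬v + ((v · v) + (u · v))) = ¬1 = 2
¬v = ¬1 = 2
v · ¬v = 1 · 2 = 1
v · v = 1 · 1 = 1
u ⇒ (v · v) = 2 ⇒ 1 = 2
(v · ¬v) + (u ⇒ (v · v)) = 1 + 2 = 2
¬(¬¬v + ((v · v) + (u · v))) + ((v · ¬v) + (u ⇒ (v · v))) = 2 + 2 = 2
No assignment yields a value below 2, so this is the minimum.

2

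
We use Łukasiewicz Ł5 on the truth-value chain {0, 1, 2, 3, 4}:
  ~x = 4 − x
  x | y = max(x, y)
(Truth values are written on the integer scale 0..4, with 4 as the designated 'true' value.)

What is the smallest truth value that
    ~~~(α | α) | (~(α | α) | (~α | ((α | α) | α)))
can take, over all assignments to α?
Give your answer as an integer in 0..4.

Take α = 2:
α | α = 2 | 2 = 2
~(α | α) = ~2 = 2
~~(α | α) = ~2 = 2
~~~(α | α) = ~2 = 2
α | α = 2 | 2 = 2
~(α | α) = ~2 = 2
~α = ~2 = 2
α | α = 2 | 2 = 2
(α | α) | α = 2 | 2 = 2
~α | ((α | α) | α) = 2 | 2 = 2
~(α | α) | (~α | ((α | α) | α)) = 2 | 2 = 2
~~~(α | α) | (~(α | α) | (~α | ((α | α) | α))) = 2 | 2 = 2
No assignment yields a value below 2, so this is the minimum.

2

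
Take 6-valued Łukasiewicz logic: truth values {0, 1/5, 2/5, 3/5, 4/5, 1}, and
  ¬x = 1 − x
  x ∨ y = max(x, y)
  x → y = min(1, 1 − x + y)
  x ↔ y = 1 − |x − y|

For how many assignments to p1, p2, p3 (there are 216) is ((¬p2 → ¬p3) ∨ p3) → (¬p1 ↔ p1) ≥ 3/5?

92

value 1: 20 assignments (counts)
value 4/5: 58 assignments (counts)
value 3/5: 14 assignments (counts)
value 2/5: 58 assignments
value 1/5: 14 assignments
value 0: 52 assignments
So 92 of the 216 assignments meet the threshold.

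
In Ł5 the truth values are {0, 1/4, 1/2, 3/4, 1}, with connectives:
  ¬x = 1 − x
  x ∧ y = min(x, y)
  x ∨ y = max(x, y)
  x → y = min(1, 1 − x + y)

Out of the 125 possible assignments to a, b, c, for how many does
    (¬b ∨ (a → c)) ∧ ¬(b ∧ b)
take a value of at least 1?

25

value 1: 25 assignments (counts)
value 3/4: 25 assignments
value 1/2: 25 assignments
value 1/4: 25 assignments
value 0: 25 assignments
So 25 of the 125 assignments meet the threshold.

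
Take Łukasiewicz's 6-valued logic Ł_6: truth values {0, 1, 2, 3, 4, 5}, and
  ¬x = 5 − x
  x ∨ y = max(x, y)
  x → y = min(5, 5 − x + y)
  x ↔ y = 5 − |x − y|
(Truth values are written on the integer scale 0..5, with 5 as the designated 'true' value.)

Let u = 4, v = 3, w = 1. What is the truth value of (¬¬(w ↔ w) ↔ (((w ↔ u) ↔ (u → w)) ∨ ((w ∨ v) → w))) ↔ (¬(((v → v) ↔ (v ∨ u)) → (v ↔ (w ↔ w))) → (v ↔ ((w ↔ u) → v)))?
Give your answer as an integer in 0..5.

5

w ↔ w = 1 ↔ 1 = 5
¬(w ↔ w) = ¬5 = 0
¬¬(w ↔ w) = ¬0 = 5
w ↔ u = 1 ↔ 4 = 2
u → w = 4 → 1 = 2
(w ↔ u) ↔ (u → w) = 2 ↔ 2 = 5
w ∨ v = 1 ∨ 3 = 3
(w ∨ v) → w = 3 → 1 = 3
((w ↔ u) ↔ (u → w)) ∨ ((w ∨ v) → w) = 5 ∨ 3 = 5
¬¬(w ↔ w) ↔ (((w ↔ u) ↔ (u → w)) ∨ ((w ∨ v) → w)) = 5 ↔ 5 = 5
v → v = 3 → 3 = 5
v ∨ u = 3 ∨ 4 = 4
(v → v) ↔ (v ∨ u) = 5 ↔ 4 = 4
w ↔ w = 1 ↔ 1 = 5
v ↔ (w ↔ w) = 3 ↔ 5 = 3
((v → v) ↔ (v ∨ u)) → (v ↔ (w ↔ w)) = 4 → 3 = 4
¬(((v → v) ↔ (v ∨ u)) → (v ↔ (w ↔ w))) = ¬4 = 1
w ↔ u = 1 ↔ 4 = 2
(w ↔ u) → v = 2 → 3 = 5
v ↔ ((w ↔ u) → v) = 3 ↔ 5 = 3
¬(((v → v) ↔ (v ∨ u)) → (v ↔ (w ↔ w))) → (v ↔ ((w ↔ u) → v)) = 1 → 3 = 5
(¬¬(w ↔ w) ↔ (((w ↔ u) ↔ (u → w)) ∨ ((w ∨ v) → w))) ↔ (¬(((v → v) ↔ (v ∨ u)) → (v ↔ (w ↔ w))) → (v ↔ ((w ↔ u) → v))) = 5 ↔ 5 = 5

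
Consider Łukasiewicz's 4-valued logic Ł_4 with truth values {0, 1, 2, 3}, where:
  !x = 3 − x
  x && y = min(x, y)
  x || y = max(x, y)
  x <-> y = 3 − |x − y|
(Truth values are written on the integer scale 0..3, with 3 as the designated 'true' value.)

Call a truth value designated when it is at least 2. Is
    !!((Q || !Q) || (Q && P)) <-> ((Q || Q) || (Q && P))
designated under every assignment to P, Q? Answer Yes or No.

No

Counterexample: take P = 0, Q = 0.
!Q = !0 = 3
Q || !Q = 0 || 3 = 3
Q && P = 0 && 0 = 0
(Q || !Q) || (Q && P) = 3 || 0 = 3
!((Q || !Q) || (Q && P)) = !3 = 0
!!((Q || !Q) || (Q && P)) = !0 = 3
Q || Q = 0 || 0 = 0
Q && P = 0 && 0 = 0
(Q || Q) || (Q && P) = 0 || 0 = 0
!!((Q || !Q) || (Q && P)) <-> ((Q || Q) || (Q && P)) = 3 <-> 0 = 0
This gives 0, which is below 2.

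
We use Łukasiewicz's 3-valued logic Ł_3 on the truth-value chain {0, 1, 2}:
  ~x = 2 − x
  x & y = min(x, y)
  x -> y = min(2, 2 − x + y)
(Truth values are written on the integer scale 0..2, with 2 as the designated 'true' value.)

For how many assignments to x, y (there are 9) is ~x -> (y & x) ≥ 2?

5

x = 0, y = 0 ↦ 0  <
x = 0, y = 1 ↦ 0  <
x = 0, y = 2 ↦ 0  <
x = 1, y = 0 ↦ 1  <
x = 1, y = 1 ↦ 2  ≥
x = 1, y = 2 ↦ 2  ≥
x = 2, y = 0 ↦ 2  ≥
x = 2, y = 1 ↦ 2  ≥
x = 2, y = 2 ↦ 2  ≥
So 5 of the 9 assignments meet the threshold.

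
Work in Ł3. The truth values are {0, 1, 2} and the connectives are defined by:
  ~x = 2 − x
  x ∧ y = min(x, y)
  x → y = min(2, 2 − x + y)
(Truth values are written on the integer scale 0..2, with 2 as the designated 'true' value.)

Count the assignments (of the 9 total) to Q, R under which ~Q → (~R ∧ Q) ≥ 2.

5

Q = 0, R = 0 ↦ 0  <
Q = 0, R = 1 ↦ 0  <
Q = 0, R = 2 ↦ 0  <
Q = 1, R = 0 ↦ 2  ≥
Q = 1, R = 1 ↦ 2  ≥
Q = 1, R = 2 ↦ 1  <
Q = 2, R = 0 ↦ 2  ≥
Q = 2, R = 1 ↦ 2  ≥
Q = 2, R = 2 ↦ 2  ≥
So 5 of the 9 assignments meet the threshold.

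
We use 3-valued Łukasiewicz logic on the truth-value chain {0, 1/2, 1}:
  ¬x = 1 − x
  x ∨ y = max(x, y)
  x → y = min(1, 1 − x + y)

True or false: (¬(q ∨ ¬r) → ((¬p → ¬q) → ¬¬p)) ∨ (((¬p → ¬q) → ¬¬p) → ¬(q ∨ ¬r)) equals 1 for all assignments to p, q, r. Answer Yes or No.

Yes

At p = 1/2, q = 0, r = 0, for instance:
¬r = ¬0 = 1
q ∨ ¬r = 0 ∨ 1 = 1
¬(q ∨ ¬r) = ¬1 = 0
¬p = ¬1/2 = 1/2
¬q = ¬0 = 1
¬p → ¬q = 1/2 → 1 = 1
¬p = ¬1/2 = 1/2
¬¬p = ¬1/2 = 1/2
(¬p → ¬q) → ¬¬p = 1 → 1/2 = 1/2
¬(q ∨ ¬r) → ((¬p → ¬q) → ¬¬p) = 0 → 1/2 = 1
((¬p → ¬q) → ¬¬p) → ¬(q ∨ ¬r) = 1/2 → 0 = 1/2
(¬(q ∨ ¬r) → ((¬p → ¬q) → ¬¬p)) ∨ (((¬p → ¬q) → ¬¬p) → ¬(q ∨ ¬r)) = 1 ∨ 1/2 = 1
and checking the remaining 26 assignments likewise gives ≥ 1 in every case.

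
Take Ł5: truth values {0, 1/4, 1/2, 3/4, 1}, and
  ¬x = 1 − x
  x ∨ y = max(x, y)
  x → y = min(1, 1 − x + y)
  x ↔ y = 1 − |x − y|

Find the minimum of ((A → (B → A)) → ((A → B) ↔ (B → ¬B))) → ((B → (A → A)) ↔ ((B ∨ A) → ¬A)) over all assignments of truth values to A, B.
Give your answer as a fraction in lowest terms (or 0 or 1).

1/4

Take A = 1, B = 3/4:
B → A = 3/4 → 1 = 1
A → (B → A) = 1 → 1 = 1
A → B = 1 → 3/4 = 3/4
¬B = ¬3/4 = 1/4
B → ¬B = 3/4 → 1/4 = 1/2
(A → B) ↔ (B → ¬B) = 3/4 ↔ 1/2 = 3/4
(A → (B → A)) → ((A → B) ↔ (B → ¬B)) = 1 → 3/4 = 3/4
A → A = 1 → 1 = 1
B → (A → A) = 3/4 → 1 = 1
B ∨ A = 3/4 ∨ 1 = 1
¬A = ¬1 = 0
(B ∨ A) → ¬A = 1 → 0 = 0
(B → (A → A)) ↔ ((B ∨ A) → ¬A) = 1 ↔ 0 = 0
((A → (B → A)) → ((A → B) ↔ (B → ¬B))) → ((B → (A → A)) ↔ ((B ∨ A) → ¬A)) = 3/4 → 0 = 1/4
No assignment yields a value below 1/4, so this is the minimum.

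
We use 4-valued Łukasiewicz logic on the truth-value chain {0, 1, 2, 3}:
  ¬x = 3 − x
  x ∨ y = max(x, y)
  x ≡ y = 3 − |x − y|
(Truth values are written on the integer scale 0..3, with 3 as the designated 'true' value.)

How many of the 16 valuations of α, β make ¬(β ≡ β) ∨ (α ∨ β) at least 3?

α = 0, β = 0 ↦ 0  <
α = 0, β = 1 ↦ 1  <
α = 0, β = 2 ↦ 2  <
α = 0, β = 3 ↦ 3  ≥
α = 1, β = 0 ↦ 1  <
α = 1, β = 1 ↦ 1  <
α = 1, β = 2 ↦ 2  <
α = 1, β = 3 ↦ 3  ≥
α = 2, β = 0 ↦ 2  <
α = 2, β = 1 ↦ 2  <
α = 2, β = 2 ↦ 2  <
α = 2, β = 3 ↦ 3  ≥
α = 3, β = 0 ↦ 3  ≥
α = 3, β = 1 ↦ 3  ≥
α = 3, β = 2 ↦ 3  ≥
α = 3, β = 3 ↦ 3  ≥
So 7 of the 16 assignments meet the threshold.

7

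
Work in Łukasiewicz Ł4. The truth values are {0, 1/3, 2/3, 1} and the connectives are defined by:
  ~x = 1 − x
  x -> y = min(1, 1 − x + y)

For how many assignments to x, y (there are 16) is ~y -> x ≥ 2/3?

x = 0, y = 0 ↦ 0  <
x = 0, y = 1/3 ↦ 1/3  <
x = 0, y = 2/3 ↦ 2/3  ≥
x = 0, y = 1 ↦ 1  ≥
x = 1/3, y = 0 ↦ 1/3  <
x = 1/3, y = 1/3 ↦ 2/3  ≥
x = 1/3, y = 2/3 ↦ 1  ≥
x = 1/3, y = 1 ↦ 1  ≥
x = 2/3, y = 0 ↦ 2/3  ≥
x = 2/3, y = 1/3 ↦ 1  ≥
x = 2/3, y = 2/3 ↦ 1  ≥
x = 2/3, y = 1 ↦ 1  ≥
x = 1, y = 0 ↦ 1  ≥
x = 1, y = 1/3 ↦ 1  ≥
x = 1, y = 2/3 ↦ 1  ≥
x = 1, y = 1 ↦ 1  ≥
So 13 of the 16 assignments meet the threshold.

13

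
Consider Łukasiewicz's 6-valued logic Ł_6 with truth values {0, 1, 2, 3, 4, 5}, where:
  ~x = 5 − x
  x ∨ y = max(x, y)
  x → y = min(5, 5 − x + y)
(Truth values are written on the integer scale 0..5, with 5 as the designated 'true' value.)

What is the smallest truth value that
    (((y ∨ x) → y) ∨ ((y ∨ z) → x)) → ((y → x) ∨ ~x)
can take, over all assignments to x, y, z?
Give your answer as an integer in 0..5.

Take x = 2, y = 4, z = 0:
y ∨ x = 4 ∨ 2 = 4
(y ∨ x) → y = 4 → 4 = 5
y ∨ z = 4 ∨ 0 = 4
(y ∨ z) → x = 4 → 2 = 3
((y ∨ x) → y) ∨ ((y ∨ z) → x) = 5 ∨ 3 = 5
y → x = 4 → 2 = 3
~x = ~2 = 3
(y → x) ∨ ~x = 3 ∨ 3 = 3
(((y ∨ x) → y) ∨ ((y ∨ z) → x)) → ((y → x) ∨ ~x) = 5 → 3 = 3
No assignment yields a value below 3, so this is the minimum.

3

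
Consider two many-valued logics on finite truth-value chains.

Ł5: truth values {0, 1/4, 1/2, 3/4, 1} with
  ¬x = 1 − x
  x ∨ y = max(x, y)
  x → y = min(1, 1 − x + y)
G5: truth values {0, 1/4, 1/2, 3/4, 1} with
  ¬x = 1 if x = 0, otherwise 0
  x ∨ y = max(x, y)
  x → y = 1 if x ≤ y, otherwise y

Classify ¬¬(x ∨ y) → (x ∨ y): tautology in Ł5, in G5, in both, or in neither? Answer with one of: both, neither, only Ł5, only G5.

In Ł5: every assignment gives 1 — tautology.
In G5: at x = 0, y = 1/4 the value is 1/4 — not a tautology.

only Ł5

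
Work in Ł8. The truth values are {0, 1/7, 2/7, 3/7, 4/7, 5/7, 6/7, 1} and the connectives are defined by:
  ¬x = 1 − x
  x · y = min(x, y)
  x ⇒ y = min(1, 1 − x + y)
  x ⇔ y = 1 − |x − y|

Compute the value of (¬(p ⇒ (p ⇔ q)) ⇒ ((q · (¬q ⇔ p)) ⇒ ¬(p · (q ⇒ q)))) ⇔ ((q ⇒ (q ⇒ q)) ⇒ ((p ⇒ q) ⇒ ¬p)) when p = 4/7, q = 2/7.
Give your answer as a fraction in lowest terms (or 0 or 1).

5/7

p ⇔ q = 4/7 ⇔ 2/7 = 5/7
p ⇒ (p ⇔ q) = 4/7 ⇒ 5/7 = 1
¬(p ⇒ (p ⇔ q)) = ¬1 = 0
¬q = ¬2/7 = 5/7
¬q ⇔ p = 5/7 ⇔ 4/7 = 6/7
q · (¬q ⇔ p) = 2/7 · 6/7 = 2/7
q ⇒ q = 2/7 ⇒ 2/7 = 1
p · (q ⇒ q) = 4/7 · 1 = 4/7
¬(p · (q ⇒ q)) = ¬4/7 = 3/7
(q · (¬q ⇔ p)) ⇒ ¬(p · (q ⇒ q)) = 2/7 ⇒ 3/7 = 1
¬(p ⇒ (p ⇔ q)) ⇒ ((q · (¬q ⇔ p)) ⇒ ¬(p · (q ⇒ q))) = 0 ⇒ 1 = 1
q ⇒ q = 2/7 ⇒ 2/7 = 1
q ⇒ (q ⇒ q) = 2/7 ⇒ 1 = 1
p ⇒ q = 4/7 ⇒ 2/7 = 5/7
¬p = ¬4/7 = 3/7
(p ⇒ q) ⇒ ¬p = 5/7 ⇒ 3/7 = 5/7
(q ⇒ (q ⇒ q)) ⇒ ((p ⇒ q) ⇒ ¬p) = 1 ⇒ 5/7 = 5/7
(¬(p ⇒ (p ⇔ q)) ⇒ ((q · (¬q ⇔ p)) ⇒ ¬(p · (q ⇒ q)))) ⇔ ((q ⇒ (q ⇒ q)) ⇒ ((p ⇒ q) ⇒ ¬p)) = 1 ⇔ 5/7 = 5/7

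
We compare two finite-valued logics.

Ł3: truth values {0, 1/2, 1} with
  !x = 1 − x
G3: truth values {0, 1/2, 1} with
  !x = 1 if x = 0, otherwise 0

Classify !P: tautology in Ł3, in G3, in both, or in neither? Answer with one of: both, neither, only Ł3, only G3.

neither

In Ł3: at P = 1/2 the value is 1/2 — not a tautology.
In G3: at P = 1/2 the value is 0 — not a tautology.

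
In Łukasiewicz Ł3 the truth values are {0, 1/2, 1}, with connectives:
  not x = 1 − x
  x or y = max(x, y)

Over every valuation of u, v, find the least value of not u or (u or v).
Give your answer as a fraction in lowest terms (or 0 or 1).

1/2

Take u = 1/2, v = 0:
not u = not 1/2 = 1/2
u or v = 1/2 or 0 = 1/2
not u or (u or v) = 1/2 or 1/2 = 1/2
No assignment yields a value below 1/2, so this is the minimum.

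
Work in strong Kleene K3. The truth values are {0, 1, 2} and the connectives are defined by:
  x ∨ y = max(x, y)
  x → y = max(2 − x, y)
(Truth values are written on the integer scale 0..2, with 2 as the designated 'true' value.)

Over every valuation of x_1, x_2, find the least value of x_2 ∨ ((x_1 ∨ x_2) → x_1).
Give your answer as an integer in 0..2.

1

Take x_1 = 0, x_2 = 1:
x_1 ∨ x_2 = 0 ∨ 1 = 1
(x_1 ∨ x_2) → x_1 = 1 → 0 = 1
x_2 ∨ ((x_1 ∨ x_2) → x_1) = 1 ∨ 1 = 1
No assignment yields a value below 1, so this is the minimum.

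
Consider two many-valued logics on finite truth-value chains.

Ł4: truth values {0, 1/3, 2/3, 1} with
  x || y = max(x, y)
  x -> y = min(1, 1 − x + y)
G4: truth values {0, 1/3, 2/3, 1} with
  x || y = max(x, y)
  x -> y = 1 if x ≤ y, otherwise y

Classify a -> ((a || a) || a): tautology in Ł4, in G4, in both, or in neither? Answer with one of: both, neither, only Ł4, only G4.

both

In Ł4: every assignment gives 1 — tautology.
In G4: every assignment gives 1 — tautology.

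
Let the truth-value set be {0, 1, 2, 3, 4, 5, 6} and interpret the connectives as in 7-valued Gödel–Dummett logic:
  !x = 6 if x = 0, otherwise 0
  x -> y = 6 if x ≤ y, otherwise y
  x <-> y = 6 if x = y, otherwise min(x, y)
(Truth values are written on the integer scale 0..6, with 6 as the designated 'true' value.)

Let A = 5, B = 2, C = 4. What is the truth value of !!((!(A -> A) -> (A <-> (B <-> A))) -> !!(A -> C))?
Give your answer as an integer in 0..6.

A -> A = 5 -> 5 = 6
!(A -> A) = !6 = 0
B <-> A = 2 <-> 5 = 2
A <-> (B <-> A) = 5 <-> 2 = 2
!(A -> A) -> (A <-> (B <-> A)) = 0 -> 2 = 6
A -> C = 5 -> 4 = 4
!(A -> C) = !4 = 0
!!(A -> C) = !0 = 6
(!(A -> A) -> (A <-> (B <-> A))) -> !!(A -> C) = 6 -> 6 = 6
!((!(A -> A) -> (A <-> (B <-> A))) -> !!(A -> C)) = !6 = 0
!!((!(A -> A) -> (A <-> (B <-> A))) -> !!(A -> C)) = !0 = 6

6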